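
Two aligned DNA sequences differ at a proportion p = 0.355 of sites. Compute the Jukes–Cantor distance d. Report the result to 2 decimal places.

d = −(3/4) ln(1 − 4p/3) = −0.75 ln(1 − 0.473333) = −0.75 ln(0.526667)
  = −0.75 × (-0.641187) = 0.480890 substitutions/site.

0.48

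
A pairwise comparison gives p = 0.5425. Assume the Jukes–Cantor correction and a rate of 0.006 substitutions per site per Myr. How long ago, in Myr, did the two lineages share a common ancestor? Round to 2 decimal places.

d = −(3/4) ln(1 − 4p/3) = −0.75 ln(1 − 0.723333) = −0.75 ln(0.276667)
  = −0.75 × (-1.284941) = 0.963706 substitutions/site.
Under a molecular clock d = 2μt, so t = d/(2μ) = 0.963706 / (2 × 0.006) = 80.31 Myr.

80.31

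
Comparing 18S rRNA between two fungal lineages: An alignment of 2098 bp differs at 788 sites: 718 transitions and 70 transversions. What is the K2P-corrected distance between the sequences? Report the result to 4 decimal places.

0.6499

P = 718/2098 ≈ 0.342231 and Q = 70/2098 ≈ 0.033365.
Under the Kimura two-parameter model, d = −½ ln(1 − 2P − Q) − ¼ ln(1 − 2Q).
1 − 2P − Q = 0.282173, giving −½ ln(0.282173) = 0.632617.
1 − 2Q = 0.93327, giving −¼ ln(0.93327) = 0.017265.
d = 0.632617 + 0.017265 = 0.649882.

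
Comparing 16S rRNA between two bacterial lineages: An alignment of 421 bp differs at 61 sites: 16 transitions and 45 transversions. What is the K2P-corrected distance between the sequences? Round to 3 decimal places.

0.161

P = 16/421 ≈ 0.038005 and Q = 45/421 ≈ 0.106888.
Under the Kimura two-parameter model, d = −½ ln(1 − 2P − Q) − ¼ ln(1 − 2Q).
1 − 2P − Q = 0.817102, giving −½ ln(0.817102) = 0.100996.
1 − 2Q = 0.786224, giving −¼ ln(0.786224) = 0.060128.
d = 0.100996 + 0.060128 = 0.161124.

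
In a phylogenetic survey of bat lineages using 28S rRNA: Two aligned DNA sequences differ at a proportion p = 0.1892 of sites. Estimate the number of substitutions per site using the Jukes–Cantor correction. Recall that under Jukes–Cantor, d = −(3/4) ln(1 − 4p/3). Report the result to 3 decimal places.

0.218

d = −(3/4) ln(1 − 4p/3) = −0.75 ln(1 − 0.252267) = −0.75 ln(0.747733)
  = −0.75 × (-0.290709) = 0.218032 substitutions/site.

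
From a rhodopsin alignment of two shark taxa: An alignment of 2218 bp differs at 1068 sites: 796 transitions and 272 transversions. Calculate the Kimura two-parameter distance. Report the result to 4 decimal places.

P = 796/2218 ≈ 0.358882 and Q = 272/2218 ≈ 0.122633.
Under the Kimura two-parameter model, d = −½ ln(1 − 2P − Q) − ¼ ln(1 − 2Q).
1 − 2P − Q = 0.159603, giving −½ ln(0.159603) = 0.917533.
1 − 2Q = 0.754734, giving −¼ ln(0.754734) = 0.070347.
d = 0.917533 + 0.070347 = 0.987880.

0.9879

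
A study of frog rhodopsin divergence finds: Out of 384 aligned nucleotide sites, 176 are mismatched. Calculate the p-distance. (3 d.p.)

0.458

p = 176/384 = 0.458333… ≈ 0.458 (to 3 d.p.).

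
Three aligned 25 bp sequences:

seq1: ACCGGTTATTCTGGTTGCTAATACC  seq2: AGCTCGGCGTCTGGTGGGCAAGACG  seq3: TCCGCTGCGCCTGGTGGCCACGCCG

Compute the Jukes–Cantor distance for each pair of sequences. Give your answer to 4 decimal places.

d(seq1,seq2) = 0.7662, d(seq1,seq3) = 0.7662, d(seq2,seq3) = 0.4172

seq1–seq2: 12/25 sites differ → p = 0.48, d = −0.75 ln(1 − 0.64) = 0.766238 ≈ 0.7662.
seq1–seq3: 12/25 sites differ → p = 0.48, d = −0.75 ln(1 − 0.64) = 0.766238 ≈ 0.7662.
seq2–seq3: 8/25 sites differ → p = 0.32, d = −0.75 ln(1 − 0.426667) = 0.417216 ≈ 0.4172.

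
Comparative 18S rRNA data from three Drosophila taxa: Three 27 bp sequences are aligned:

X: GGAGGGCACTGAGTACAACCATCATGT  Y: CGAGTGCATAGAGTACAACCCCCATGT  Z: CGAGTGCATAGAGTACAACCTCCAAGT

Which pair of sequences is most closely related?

Y and Z

X–Y: 6/27 differ, p = 0.222, d = 0.264.
X–Z: 7/27 differ, p = 0.259, d = 0.318.
Y–Z: 2/27 differ, p = 0.074, d = 0.078.
The smallest distance is between Y and Z.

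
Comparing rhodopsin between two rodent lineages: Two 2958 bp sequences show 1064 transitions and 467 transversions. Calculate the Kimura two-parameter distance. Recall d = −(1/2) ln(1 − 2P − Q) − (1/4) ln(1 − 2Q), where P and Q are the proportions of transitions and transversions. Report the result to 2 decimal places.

1.14

P = 1064/2958 ≈ 0.359703 and Q = 467/2958 ≈ 0.157877.
Under the Kimura two-parameter model, d = −½ ln(1 − 2P − Q) − ¼ ln(1 − 2Q).
1 − 2P − Q = 0.122717, giving −½ ln(0.122717) = 1.048937.
1 − 2Q = 0.684246, giving −¼ ln(0.684246) = 0.094859.
d = 1.048937 + 0.094859 = 1.143796.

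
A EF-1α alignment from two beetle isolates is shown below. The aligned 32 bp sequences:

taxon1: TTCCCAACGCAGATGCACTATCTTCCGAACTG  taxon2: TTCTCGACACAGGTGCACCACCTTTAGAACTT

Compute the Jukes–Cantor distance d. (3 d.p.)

0.353

The sequences differ at 9 of 32 sites (4, 6, 9, 13, 19, 21, 25, 26, 32), so p = 9/32 = 0.28125.
d = −(3/4) ln(1 − 4p/3) = −0.75 ln(1 − 0.375) = −0.75 ln(0.625)
  = −0.75 × (-0.470004) = 0.352503 substitutions/site.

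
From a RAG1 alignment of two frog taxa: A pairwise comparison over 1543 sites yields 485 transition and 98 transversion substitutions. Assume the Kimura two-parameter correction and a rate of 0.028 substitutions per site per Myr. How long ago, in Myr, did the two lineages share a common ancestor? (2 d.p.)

P = 485/1543 ≈ 0.314323 and Q = 98/1543 ≈ 0.063513.
Under the Kimura two-parameter model, d = −½ ln(1 − 2P − Q) − ¼ ln(1 − 2Q).
1 − 2P − Q = 0.307841, giving −½ ln(0.307841) = 0.589086.
1 − 2Q = 0.872974, giving −¼ ln(0.872974) = 0.033962.
d = 0.589086 + 0.033962 = 0.623048.
Under a molecular clock d = 2μt, so t = d/(2μ) = 0.623048 / (2 × 0.028) = 11.13 Myr.

11.13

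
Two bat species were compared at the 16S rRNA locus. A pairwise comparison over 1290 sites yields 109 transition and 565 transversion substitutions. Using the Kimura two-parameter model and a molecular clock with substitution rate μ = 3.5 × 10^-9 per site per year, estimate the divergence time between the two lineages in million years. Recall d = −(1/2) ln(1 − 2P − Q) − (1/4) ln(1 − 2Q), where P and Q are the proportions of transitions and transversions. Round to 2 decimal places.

P = 109/1290 ≈ 0.084496 and Q = 565/1290 ≈ 0.437984.
Under the Kimura two-parameter model, d = −½ ln(1 − 2P − Q) − ¼ ln(1 − 2Q).
1 − 2P − Q = 0.393024, giving −½ ln(0.393024) = 0.466942.
1 − 2Q = 0.124032, giving −¼ ln(0.124032) = 0.521804.
d = 0.466942 + 0.521804 = 0.988746.
Under a molecular clock d = 2μt, so t = d/(2μ) = 0.988746 / (2 × 3.5 × 10^-9) = 141.25 million years.

141.25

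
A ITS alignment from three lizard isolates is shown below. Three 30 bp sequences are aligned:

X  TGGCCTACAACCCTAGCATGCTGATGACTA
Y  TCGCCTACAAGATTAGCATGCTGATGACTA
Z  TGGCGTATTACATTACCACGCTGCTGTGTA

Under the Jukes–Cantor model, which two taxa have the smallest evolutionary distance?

X–Y: 4/30 differ, p = 0.133, d = 0.147.
X–Z: 10/30 differ, p = 0.333, d = 0.441.
Y–Z: 10/30 differ, p = 0.333, d = 0.441.
The smallest distance is between X and Y.

X and Y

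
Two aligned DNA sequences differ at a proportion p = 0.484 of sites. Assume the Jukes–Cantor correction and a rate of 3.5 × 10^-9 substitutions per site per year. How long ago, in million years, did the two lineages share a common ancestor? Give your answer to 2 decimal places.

111.06

d = −(3/4) ln(1 − 4p/3) = −0.75 ln(1 − 0.645333) = −0.75 ln(0.354667)
  = −0.75 × (-1.036576) = 0.777432 substitutions/site.
Under a molecular clock d = 2μt, so t = d/(2μ) = 0.777432 / (2 × 3.5 × 10^-9) = 111.06 million years.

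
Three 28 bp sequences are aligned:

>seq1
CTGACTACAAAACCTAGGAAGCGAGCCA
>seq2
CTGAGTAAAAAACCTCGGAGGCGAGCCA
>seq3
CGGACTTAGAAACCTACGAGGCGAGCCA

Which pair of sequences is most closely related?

seq1–seq2: 4/28 differ, p = 0.143, d = 0.158.
seq1–seq3: 6/28 differ, p = 0.214, d = 0.252.
seq2–seq3: 6/28 differ, p = 0.214, d = 0.252.
The smallest distance is between seq1 and seq2.

seq1 and seq2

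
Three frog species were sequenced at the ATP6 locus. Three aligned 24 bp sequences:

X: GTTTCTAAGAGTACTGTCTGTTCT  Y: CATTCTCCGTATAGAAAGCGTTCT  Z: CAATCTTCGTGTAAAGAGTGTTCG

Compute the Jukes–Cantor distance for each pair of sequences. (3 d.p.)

X–Y: 12/24 sites differ → p = 0.5, d = −0.75 ln(1 − 0.666667) = 0.823960 ≈ 0.824.
X–Z: 11/24 sites differ → p ≈ 0.458333, d = −0.75 ln(1 − 0.611111) = 0.708346 ≈ 0.708.
Y–Z: 7/24 sites differ → p ≈ 0.291667, d = −0.75 ln(1 − 0.388889) = 0.369358 ≈ 0.369.

d(X,Y) = 0.824, d(X,Z) = 0.708, d(Y,Z) = 0.369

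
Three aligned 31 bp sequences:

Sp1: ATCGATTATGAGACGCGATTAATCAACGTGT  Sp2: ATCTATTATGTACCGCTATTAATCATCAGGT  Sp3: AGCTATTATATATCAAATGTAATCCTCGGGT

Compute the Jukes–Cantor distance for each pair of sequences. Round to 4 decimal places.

Sp1–Sp2: 8/31 sites differ → p ≈ 0.258065, d = −0.75 ln(1 − 0.344087) = 0.316295 ≈ 0.3163.
Sp1–Sp3: 14/31 sites differ → p ≈ 0.451613, d = −0.75 ln(1 − 0.602151) = 0.691262 ≈ 0.6913.
Sp2–Sp3: 10/31 sites differ → p ≈ 0.322581, d = −0.75 ln(1 − 0.430108) = 0.421731 ≈ 0.4217.

d(Sp1,Sp2) = 0.3163, d(Sp1,Sp3) = 0.6913, d(Sp2,Sp3) = 0.4217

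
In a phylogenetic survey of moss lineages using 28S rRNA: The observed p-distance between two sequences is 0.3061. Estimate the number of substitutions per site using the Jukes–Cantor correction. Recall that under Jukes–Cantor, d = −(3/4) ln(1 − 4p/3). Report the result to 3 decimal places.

d = −(3/4) ln(1 − 4p/3) = −0.75 ln(1 − 0.408133) = −0.75 ln(0.591867)
  = −0.75 × (-0.524473) = 0.393355 substitutions/site.

0.393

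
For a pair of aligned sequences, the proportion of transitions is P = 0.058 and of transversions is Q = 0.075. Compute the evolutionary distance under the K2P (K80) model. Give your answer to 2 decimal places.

Under the Kimura two-parameter model, d = −½ ln(1 − 2P − Q) − ¼ ln(1 − 2Q).
1 − 2P − Q = 0.809, giving −½ ln(0.809) = 0.105978.
1 − 2Q = 0.85, giving −¼ ln(0.85) = 0.040630.
d = 0.105978 + 0.040630 = 0.146608.

0.15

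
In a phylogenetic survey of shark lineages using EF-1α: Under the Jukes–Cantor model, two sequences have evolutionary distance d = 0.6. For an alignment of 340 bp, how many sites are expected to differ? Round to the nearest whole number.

140

Invert JC69: p = (3/4)(1 − e^(−4d/3)) = 0.75 × (1 − e^(-0.8)) = 0.75 × (1 − 0.449329) = 0.413003.
Expected differing sites = pL ≈ 0.413003 × 340 = 140.42102 ≈ 140.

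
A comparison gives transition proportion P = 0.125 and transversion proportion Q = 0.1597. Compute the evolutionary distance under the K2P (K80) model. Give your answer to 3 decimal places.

0.360

Under the Kimura two-parameter model, d = −½ ln(1 − 2P − Q) − ¼ ln(1 − 2Q).
1 − 2P − Q = 0.5903, giving −½ ln(0.5903) = 0.263562.
1 − 2Q = 0.6806, giving −¼ ln(0.6806) = 0.096195.
d = 0.263562 + 0.096195 = 0.359757.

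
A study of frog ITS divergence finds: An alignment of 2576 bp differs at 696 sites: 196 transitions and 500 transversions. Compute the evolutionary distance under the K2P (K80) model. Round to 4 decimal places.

P = 196/2576 ≈ 0.076087 and Q = 500/2576 ≈ 0.194099.
Under the Kimura two-parameter model, d = −½ ln(1 − 2P − Q) − ¼ ln(1 − 2Q).
1 − 2P − Q = 0.653727, giving −½ ln(0.653727) = 0.212533.
1 − 2Q = 0.611802, giving −¼ ln(0.611802) = 0.122837.
d = 0.212533 + 0.122837 = 0.335370.

0.3354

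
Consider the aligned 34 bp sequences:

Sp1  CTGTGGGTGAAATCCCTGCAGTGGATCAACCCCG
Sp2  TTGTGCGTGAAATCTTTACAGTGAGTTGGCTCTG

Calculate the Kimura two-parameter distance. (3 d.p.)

0.579

Of 34 sites, 11 differences are transitions and 1 are transversions, so P = 11/34 ≈ 0.323529 and Q = 1/34 ≈ 0.029412.
Under the Kimura two-parameter model, d = −½ ln(1 − 2P − Q) − ¼ ln(1 − 2Q).
1 − 2P − Q = 0.32353, giving −½ ln(0.32353) = 0.564232.
1 − 2Q = 0.941176, giving −¼ ln(0.941176) = 0.015156.
d = 0.564232 + 0.015156 = 0.579388.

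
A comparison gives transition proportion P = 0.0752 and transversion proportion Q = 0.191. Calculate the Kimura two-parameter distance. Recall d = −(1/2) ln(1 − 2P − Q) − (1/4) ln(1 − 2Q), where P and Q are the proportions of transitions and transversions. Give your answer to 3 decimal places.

Under the Kimura two-parameter model, d = −½ ln(1 − 2P − Q) − ¼ ln(1 − 2Q).
1 − 2P − Q = 0.6586, giving −½ ln(0.6586) = 0.208819.
1 − 2Q = 0.618, giving −¼ ln(0.618) = 0.120317.
d = 0.208819 + 0.120317 = 0.329136.

0.329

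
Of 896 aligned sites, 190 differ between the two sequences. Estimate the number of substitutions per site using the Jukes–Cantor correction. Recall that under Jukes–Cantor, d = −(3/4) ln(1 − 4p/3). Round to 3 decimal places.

0.249

p = 190/896 ≈ 0.212054.
d = −(3/4) ln(1 − 4p/3) = −0.75 ln(1 − 0.282739) = −0.75 ln(0.717261)
  = −0.75 × (-0.332315) = 0.249236 substitutions/site.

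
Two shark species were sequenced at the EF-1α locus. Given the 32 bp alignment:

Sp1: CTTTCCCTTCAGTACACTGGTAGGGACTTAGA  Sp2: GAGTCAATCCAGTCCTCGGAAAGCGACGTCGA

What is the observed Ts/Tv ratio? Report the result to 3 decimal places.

Transitions are A↔G and C↔T; transversions are all other mismatches.
Transitions: 2. Transversions: 12.
R = 2/12 = 0.166666… ≈ 0.167 (to 3 d.p.).

0.167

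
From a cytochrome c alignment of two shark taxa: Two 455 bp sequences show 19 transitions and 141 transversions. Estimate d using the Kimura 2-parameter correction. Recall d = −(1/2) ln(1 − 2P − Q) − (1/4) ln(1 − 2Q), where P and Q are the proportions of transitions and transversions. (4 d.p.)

P = 19/455 ≈ 0.041758 and Q = 141/455 ≈ 0.30989.
Under the Kimura two-parameter model, d = −½ ln(1 − 2P − Q) − ¼ ln(1 − 2Q).
1 − 2P − Q = 0.606594, giving −½ ln(0.606594) = 0.249948.
1 − 2Q = 0.38022, giving −¼ ln(0.38022) = 0.241751.
d = 0.249948 + 0.241751 = 0.491699.

0.4917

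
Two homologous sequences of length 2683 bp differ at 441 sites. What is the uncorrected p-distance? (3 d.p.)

p = 441/2683 = 0.164368… ≈ 0.164 (to 3 d.p.).

0.164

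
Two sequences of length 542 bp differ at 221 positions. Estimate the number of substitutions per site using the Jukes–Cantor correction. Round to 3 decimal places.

0.588

p = 221/542 ≈ 0.407749.
d = −(3/4) ln(1 − 4p/3) = −0.75 ln(1 − 0.543665) = −0.75 ln(0.456335)
  = −0.75 × (-0.784528) = 0.588396 substitutions/site.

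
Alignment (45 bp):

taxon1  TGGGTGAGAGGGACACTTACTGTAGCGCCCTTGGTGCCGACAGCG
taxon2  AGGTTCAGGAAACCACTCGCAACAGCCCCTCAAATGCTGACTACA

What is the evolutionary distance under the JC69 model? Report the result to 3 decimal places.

0.858

The sequences differ at 23 of 45 sites, so p = 23/45 ≈ 0.511111.
d = −(3/4) ln(1 − 4p/3) = −0.75 ln(1 − 0.681481) = −0.75 ln(0.318519)
  = −0.75 × (-1.144073) = 0.858055 substitutions/site.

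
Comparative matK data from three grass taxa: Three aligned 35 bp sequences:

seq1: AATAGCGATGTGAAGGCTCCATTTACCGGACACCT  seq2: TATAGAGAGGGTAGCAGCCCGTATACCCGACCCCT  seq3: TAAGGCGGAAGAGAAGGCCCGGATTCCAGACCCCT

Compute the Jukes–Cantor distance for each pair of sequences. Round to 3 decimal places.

d(seq1,seq2) = 0.572, d(seq1,seq3) = 0.868, d(seq2,seq3) = 0.572

seq1–seq2: 14/35 sites differ → p = 0.4, d = −0.75 ln(1 − 0.533333) = 0.571605 ≈ 0.572.
seq1–seq3: 18/35 sites differ → p ≈ 0.514286, d = −0.75 ln(1 − 0.685715) = 0.868091 ≈ 0.868.
seq2–seq3: 14/35 sites differ → p = 0.4, d = −0.75 ln(1 − 0.533333) = 0.571605 ≈ 0.572.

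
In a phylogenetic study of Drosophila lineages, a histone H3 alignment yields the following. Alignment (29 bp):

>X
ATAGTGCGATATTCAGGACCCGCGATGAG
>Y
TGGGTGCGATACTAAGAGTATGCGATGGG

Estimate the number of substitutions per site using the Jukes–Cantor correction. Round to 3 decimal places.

0.529

The sequences differ at 11 of 29 sites, so p = 11/29 ≈ 0.37931.
d = −(3/4) ln(1 − 4p/3) = −0.75 ln(1 − 0.505747) = −0.75 ln(0.494253)
  = −0.75 × (-0.704708) = 0.528531 substitutions/site.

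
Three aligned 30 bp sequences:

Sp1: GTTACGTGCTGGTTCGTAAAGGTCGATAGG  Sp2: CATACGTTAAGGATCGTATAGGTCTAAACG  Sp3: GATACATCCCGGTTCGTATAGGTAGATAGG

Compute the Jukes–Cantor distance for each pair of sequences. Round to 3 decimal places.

d(Sp1,Sp2) = 0.441, d(Sp1,Sp3) = 0.233, d(Sp2,Sp3) = 0.441

Sp1–Sp2: 10/30 sites differ → p ≈ 0.333333, d = −0.75 ln(1 − 0.444444) = 0.440839 ≈ 0.441.
Sp1–Sp3: 6/30 sites differ → p = 0.2, d = −0.75 ln(1 − 0.266667) = 0.232617 ≈ 0.233.
Sp2–Sp3: 10/30 sites differ → p ≈ 0.333333, d = −0.75 ln(1 − 0.444444) = 0.440839 ≈ 0.441.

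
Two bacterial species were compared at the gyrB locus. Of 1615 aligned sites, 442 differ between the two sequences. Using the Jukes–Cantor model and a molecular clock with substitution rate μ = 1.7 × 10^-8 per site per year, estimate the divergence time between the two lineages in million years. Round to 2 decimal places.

10.01

p = 442/1615 ≈ 0.273684.
d = −(3/4) ln(1 − 4p/3) = −0.75 ln(1 − 0.364912) = −0.75 ln(0.635088)
  = −0.75 × (-0.453992) = 0.340494 substitutions/site.
Under a molecular clock d = 2μt, so t = d/(2μ) = 0.340494 / (2 × 1.7 × 10^-8) = 10.01 million years.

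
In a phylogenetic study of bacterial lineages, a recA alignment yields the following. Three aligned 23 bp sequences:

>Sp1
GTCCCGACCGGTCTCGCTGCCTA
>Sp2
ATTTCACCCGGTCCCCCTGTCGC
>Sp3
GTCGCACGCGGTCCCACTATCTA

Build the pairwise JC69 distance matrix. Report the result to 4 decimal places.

d(Sp1,Sp2) = 0.6501, d(Sp1,Sp3) = 0.4674, d(Sp2,Sp3) = 0.4674

Sp1–Sp2: 10/23 sites differ → p ≈ 0.434783, d = −0.75 ln(1 − 0.579711) = 0.650110 ≈ 0.6501.
Sp1–Sp3: 8/23 sites differ → p ≈ 0.347826, d = −0.75 ln(1 − 0.463768) = 0.467391 ≈ 0.4674.
Sp2–Sp3: 8/23 sites differ → p ≈ 0.347826, d = −0.75 ln(1 − 0.463768) = 0.467391 ≈ 0.4674.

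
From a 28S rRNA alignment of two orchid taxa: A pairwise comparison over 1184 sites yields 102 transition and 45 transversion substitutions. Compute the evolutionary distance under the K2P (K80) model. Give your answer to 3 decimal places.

0.138

P = 102/1184 ≈ 0.086149 and Q = 45/1184 ≈ 0.038007.
Under the Kimura two-parameter model, d = −½ ln(1 − 2P − Q) − ¼ ln(1 − 2Q).
1 − 2P − Q = 0.789695, giving −½ ln(0.789695) = 0.118054.
1 − 2Q = 0.923986, giving −¼ ln(0.923986) = 0.019765.
d = 0.118054 + 0.019765 = 0.137819.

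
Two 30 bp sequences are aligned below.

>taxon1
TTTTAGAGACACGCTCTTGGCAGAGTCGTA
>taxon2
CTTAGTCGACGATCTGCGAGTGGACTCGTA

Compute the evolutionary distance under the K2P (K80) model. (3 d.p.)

Of 30 sites, 7 differences are transitions and 8 are transversions, so P = 7/30 ≈ 0.233333 and Q = 8/30 ≈ 0.266667.
Under the Kimura two-parameter model, d = −½ ln(1 − 2P − Q) − ¼ ln(1 − 2Q).
1 − 2P − Q = 0.266667, giving −½ ln(0.266667) = 0.660877.
1 − 2Q = 0.466666, giving −¼ ln(0.466666) = 0.190535.
d = 0.660877 + 0.190535 = 0.851412.

0.851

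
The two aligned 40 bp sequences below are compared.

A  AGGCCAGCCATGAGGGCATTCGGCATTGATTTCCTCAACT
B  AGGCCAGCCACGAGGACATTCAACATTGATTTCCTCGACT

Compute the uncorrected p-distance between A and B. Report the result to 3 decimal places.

0.125

The sequences differ at 5 of 40 positions (sites 11, 16, 22, 23, 37).
p = 5/40 = 0.125.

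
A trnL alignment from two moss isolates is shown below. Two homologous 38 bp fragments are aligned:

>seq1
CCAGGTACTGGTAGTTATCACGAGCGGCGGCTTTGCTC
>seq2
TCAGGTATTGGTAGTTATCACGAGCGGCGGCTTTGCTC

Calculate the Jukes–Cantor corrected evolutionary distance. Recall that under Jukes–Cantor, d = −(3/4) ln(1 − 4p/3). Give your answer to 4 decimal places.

0.0546

The sequences differ at 2 of 38 sites (1, 8), so p = 2/38 ≈ 0.052632.
d = −(3/4) ln(1 − 4p/3) = −0.75 ln(1 − 0.070176) = −0.75 ln(0.929824)
  = −0.75 × (-0.072760) = 0.054570 substitutions/site.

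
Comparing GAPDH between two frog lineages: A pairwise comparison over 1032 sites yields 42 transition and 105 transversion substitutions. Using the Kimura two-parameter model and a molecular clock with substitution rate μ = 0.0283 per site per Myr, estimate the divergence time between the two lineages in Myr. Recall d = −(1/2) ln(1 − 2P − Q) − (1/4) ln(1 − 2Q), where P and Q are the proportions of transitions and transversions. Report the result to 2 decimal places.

P = 42/1032 ≈ 0.040698 and Q = 105/1032 ≈ 0.101744.
Under the Kimura two-parameter model, d = −½ ln(1 − 2P − Q) − ¼ ln(1 − 2Q).
1 − 2P − Q = 0.81686, giving −½ ln(0.81686) = 0.101144.
1 − 2Q = 0.796512, giving −¼ ln(0.796512) = 0.056878.
d = 0.101144 + 0.056878 = 0.158022.
Under a molecular clock d = 2μt, so t = d/(2μ) = 0.158022 / (2 × 0.0283) = 2.79 Myr.

2.79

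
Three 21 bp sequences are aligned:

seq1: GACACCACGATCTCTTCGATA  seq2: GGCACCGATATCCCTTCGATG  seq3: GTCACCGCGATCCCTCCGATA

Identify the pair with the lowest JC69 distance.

seq1–seq2: 6/21 differ, p = 0.286, d = 0.360.
seq1–seq3: 4/21 differ, p = 0.190, d = 0.220.
seq2–seq3: 5/21 differ, p = 0.238, d = 0.286.
The smallest distance is between seq1 and seq3.

seq1 and seq3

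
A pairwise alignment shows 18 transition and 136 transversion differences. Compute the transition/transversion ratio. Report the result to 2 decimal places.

R = 18/136 = 0.132352… ≈ 0.13 (to 2 d.p.).

0.13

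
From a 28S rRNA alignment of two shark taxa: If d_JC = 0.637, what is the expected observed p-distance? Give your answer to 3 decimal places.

p = (3/4)(1 − e^(−4d/3)) = 0.75 × (1 − e^(-0.849333)) = 0.75 × (1 − 0.427700) = 0.429225.

0.429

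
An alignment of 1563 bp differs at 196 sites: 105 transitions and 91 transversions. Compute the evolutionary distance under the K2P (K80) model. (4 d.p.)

0.1379

P = 105/1563 ≈ 0.067179 and Q = 91/1563 ≈ 0.058221.
Under the Kimura two-parameter model, d = −½ ln(1 − 2P − Q) − ¼ ln(1 − 2Q).
1 − 2P − Q = 0.807421, giving −½ ln(0.807421) = 0.106955.
1 − 2Q = 0.883558, giving −¼ ln(0.883558) = 0.030950.
d = 0.106955 + 0.030950 = 0.137905.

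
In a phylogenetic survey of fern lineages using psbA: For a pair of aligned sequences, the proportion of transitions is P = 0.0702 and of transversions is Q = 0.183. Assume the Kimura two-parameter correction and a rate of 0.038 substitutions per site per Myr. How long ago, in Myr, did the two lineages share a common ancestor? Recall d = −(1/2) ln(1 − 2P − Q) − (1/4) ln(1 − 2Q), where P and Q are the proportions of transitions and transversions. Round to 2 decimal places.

Under the Kimura two-parameter model, d = −½ ln(1 − 2P − Q) − ¼ ln(1 − 2Q).
1 − 2P − Q = 0.6766, giving −½ ln(0.6766) = 0.195338.
1 − 2Q = 0.634, giving −¼ ln(0.634) = 0.113927.
d = 0.195338 + 0.113927 = 0.309265.
Under a molecular clock d = 2μt, so t = d/(2μ) = 0.309265 / (2 × 0.038) = 4.07 Myr.

4.07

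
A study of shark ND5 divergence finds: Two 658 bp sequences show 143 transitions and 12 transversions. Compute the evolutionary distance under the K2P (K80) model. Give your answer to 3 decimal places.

P = 143/658 ≈ 0.217325 and Q = 12/658 ≈ 0.018237.
Under the Kimura two-parameter model, d = −½ ln(1 − 2P − Q) − ¼ ln(1 − 2Q).
1 − 2P − Q = 0.547113, giving −½ ln(0.547113) = 0.301550.
1 − 2Q = 0.963526, giving −¼ ln(0.963526) = 0.009289.
d = 0.301550 + 0.009289 = 0.310839.

0.311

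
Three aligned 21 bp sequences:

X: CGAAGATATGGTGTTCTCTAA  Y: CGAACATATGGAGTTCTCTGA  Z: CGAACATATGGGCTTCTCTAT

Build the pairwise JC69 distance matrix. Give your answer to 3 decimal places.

d(X,Y) = 0.158, d(X,Z) = 0.220, d(Y,Z) = 0.220

X–Y: 3/21 sites differ → p ≈ 0.142857, d = −0.75 ln(1 − 0.190476) = 0.158482 ≈ 0.158.
X–Z: 4/21 sites differ → p ≈ 0.190476, d = −0.75 ln(1 − 0.253968) = 0.219740 ≈ 0.220.
Y–Z: 4/21 sites differ → p ≈ 0.190476, d = −0.75 ln(1 − 0.253968) = 0.219740 ≈ 0.220.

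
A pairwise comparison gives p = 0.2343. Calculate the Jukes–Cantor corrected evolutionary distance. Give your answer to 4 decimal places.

d = −(3/4) ln(1 − 4p/3) = −0.75 ln(1 − 0.3124) = −0.75 ln(0.6876)
  = −0.75 × (-0.374548) = 0.280911 substitutions/site.

0.2809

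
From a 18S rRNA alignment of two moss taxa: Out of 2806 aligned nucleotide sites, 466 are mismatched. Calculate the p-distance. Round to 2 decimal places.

0.17

p = 466/2806 = 0.166072… ≈ 0.17 (to 2 d.p.).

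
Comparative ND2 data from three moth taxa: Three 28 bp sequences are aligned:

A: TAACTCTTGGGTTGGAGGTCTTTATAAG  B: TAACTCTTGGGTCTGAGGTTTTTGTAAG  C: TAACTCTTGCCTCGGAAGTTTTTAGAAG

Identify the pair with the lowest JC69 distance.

A–B: 4/28 differ, p = 0.143, d = 0.158.
A–C: 6/28 differ, p = 0.214, d = 0.252.
B–C: 6/28 differ, p = 0.214, d = 0.252.
The smallest distance is between A and B.

A and B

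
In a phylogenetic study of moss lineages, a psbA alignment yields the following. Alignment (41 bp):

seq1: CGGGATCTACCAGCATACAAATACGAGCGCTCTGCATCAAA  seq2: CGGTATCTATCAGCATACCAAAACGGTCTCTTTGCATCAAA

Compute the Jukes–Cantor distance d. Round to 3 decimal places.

0.226

The sequences differ at 8 of 41 sites (4, 10, 19, 22, 26, 27, 29, 32), so p = 8/41 ≈ 0.195122.
d = −(3/4) ln(1 − 4p/3) = −0.75 ln(1 − 0.260163) = −0.75 ln(0.739837)
  = −0.75 × (-0.301325) = 0.225994 substitutions/site.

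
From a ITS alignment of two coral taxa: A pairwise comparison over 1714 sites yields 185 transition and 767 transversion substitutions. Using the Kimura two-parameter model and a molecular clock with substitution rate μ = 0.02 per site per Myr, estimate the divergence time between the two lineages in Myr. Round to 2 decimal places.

27.69

P = 185/1714 ≈ 0.107935 and Q = 767/1714 ≈ 0.447491.
Under the Kimura two-parameter model, d = −½ ln(1 − 2P − Q) − ¼ ln(1 − 2Q).
1 − 2P − Q = 0.336639, giving −½ ln(0.336639) = 0.544372.
1 − 2Q = 0.105018, giving −¼ ln(0.105018) = 0.563406.
d = 0.544372 + 0.563406 = 1.107778.
Under a molecular clock d = 2μt, so t = d/(2μ) = 1.107778 / (2 × 0.02) = 27.69 Myr.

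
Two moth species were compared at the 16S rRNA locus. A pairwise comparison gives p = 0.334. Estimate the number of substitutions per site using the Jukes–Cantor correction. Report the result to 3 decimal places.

0.442

d = −(3/4) ln(1 − 4p/3) = −0.75 ln(1 − 0.445333) = −0.75 ln(0.554667)
  = −0.75 × (-0.589387) = 0.442040 substitutions/site.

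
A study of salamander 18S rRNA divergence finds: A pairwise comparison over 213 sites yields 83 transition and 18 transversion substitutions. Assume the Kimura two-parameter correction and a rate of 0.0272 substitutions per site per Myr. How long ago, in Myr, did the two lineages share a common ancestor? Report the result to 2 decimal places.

P = 83/213 ≈ 0.389671 and Q = 18/213 ≈ 0.084507.
Under the Kimura two-parameter model, d = −½ ln(1 − 2P − Q) − ¼ ln(1 − 2Q).
1 − 2P − Q = 0.136151, giving −½ ln(0.136151) = 0.996995.
1 − 2Q = 0.830986, giving −¼ ln(0.830986) = 0.046286.
d = 0.996995 + 0.046286 = 1.043281.
Under a molecular clock d = 2μt, so t = d/(2μ) = 1.043281 / (2 × 0.0272) = 19.18 Myr.

19.18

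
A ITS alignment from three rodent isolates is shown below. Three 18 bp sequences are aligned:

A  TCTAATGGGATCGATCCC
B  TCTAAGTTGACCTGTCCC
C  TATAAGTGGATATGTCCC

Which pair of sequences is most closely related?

B and C

A–B: 6/18 differ, p = 0.333, d = 0.441.
A–C: 6/18 differ, p = 0.333, d = 0.441.
B–C: 4/18 differ, p = 0.222, d = 0.264.
The smallest distance is between B and C.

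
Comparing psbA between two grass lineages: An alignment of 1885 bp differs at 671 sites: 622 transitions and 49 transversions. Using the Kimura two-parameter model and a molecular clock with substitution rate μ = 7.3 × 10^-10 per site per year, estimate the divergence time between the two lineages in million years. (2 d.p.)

P = 622/1885 ≈ 0.329973 and Q = 49/1885 ≈ 0.025995.
Under the Kimura two-parameter model, d = −½ ln(1 − 2P − Q) − ¼ ln(1 − 2Q).
1 − 2P − Q = 0.314059, giving −½ ln(0.314059) = 0.579087.
1 − 2Q = 0.94801, giving −¼ ln(0.94801) = 0.013348.
d = 0.579087 + 0.013348 = 0.592435.
Under a molecular clock d = 2μt, so t = d/(2μ) = 0.592435 / (2 × 7.3 × 10^-10) = 405.78 million years.

405.78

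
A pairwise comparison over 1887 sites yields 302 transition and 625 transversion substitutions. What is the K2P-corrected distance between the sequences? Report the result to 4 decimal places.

0.7983

P = 302/1887 ≈ 0.160042 and Q = 625/1887 ≈ 0.331214.
Under the Kimura two-parameter model, d = −½ ln(1 − 2P − Q) − ¼ ln(1 − 2Q).
1 − 2P − Q = 0.348702, giving −½ ln(0.348702) = 0.526769.
1 − 2Q = 0.337572, giving −¼ ln(0.337572) = 0.271494.
d = 0.526769 + 0.271494 = 0.798263.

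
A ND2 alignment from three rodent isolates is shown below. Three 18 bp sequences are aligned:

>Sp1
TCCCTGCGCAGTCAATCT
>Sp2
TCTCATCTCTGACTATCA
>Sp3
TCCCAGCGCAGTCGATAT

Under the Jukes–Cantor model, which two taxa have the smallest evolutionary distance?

Sp1–Sp2: 8/18 differ, p = 0.444, d = 0.673.
Sp1–Sp3: 3/18 differ, p = 0.167, d = 0.188.
Sp2–Sp3: 8/18 differ, p = 0.444, d = 0.673.
The smallest distance is between Sp1 and Sp3.

Sp1 and Sp3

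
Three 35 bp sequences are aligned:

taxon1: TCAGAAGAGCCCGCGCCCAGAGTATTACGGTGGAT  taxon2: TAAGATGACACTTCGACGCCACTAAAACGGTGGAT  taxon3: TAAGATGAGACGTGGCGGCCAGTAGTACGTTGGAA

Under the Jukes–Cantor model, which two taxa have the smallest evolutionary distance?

taxon2 and taxon3

taxon1–taxon2: 13/35 differ, p = 0.371, d = 0.513.
taxon1–taxon3: 13/35 differ, p = 0.371, d = 0.513.
taxon2–taxon3: 10/35 differ, p = 0.286, d = 0.360.
The smallest distance is between taxon2 and taxon3.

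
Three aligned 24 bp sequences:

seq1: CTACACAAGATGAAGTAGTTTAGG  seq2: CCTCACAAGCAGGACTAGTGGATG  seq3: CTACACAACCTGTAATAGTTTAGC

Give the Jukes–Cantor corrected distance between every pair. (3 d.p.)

seq1–seq2: 9/24 sites differ → p = 0.375, d = −0.75 ln(1 − 0.5) = 0.519860 ≈ 0.520.
seq1–seq3: 5/24 sites differ → p ≈ 0.208333, d = −0.75 ln(1 − 0.277777) = 0.244066 ≈ 0.244.
seq2–seq3: 10/24 sites differ → p ≈ 0.416667, d = −0.75 ln(1 − 0.555556) = 0.608198 ≈ 0.608.

d(seq1,seq2) = 0.520, d(seq1,seq3) = 0.244, d(seq2,seq3) = 0.608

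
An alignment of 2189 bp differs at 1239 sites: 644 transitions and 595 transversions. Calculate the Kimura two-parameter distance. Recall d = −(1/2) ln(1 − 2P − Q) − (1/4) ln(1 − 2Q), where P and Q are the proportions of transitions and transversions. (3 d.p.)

P = 644/2189 ≈ 0.294198 and Q = 595/2189 ≈ 0.271814.
Under the Kimura two-parameter model, d = −½ ln(1 − 2P − Q) − ¼ ln(1 − 2Q).
1 − 2P − Q = 0.13979, giving −½ ln(0.13979) = 0.983807.
1 − 2Q = 0.456372, giving −¼ ln(0.456372) = 0.196112.
d = 0.983807 + 0.196112 = 1.179919.

1.180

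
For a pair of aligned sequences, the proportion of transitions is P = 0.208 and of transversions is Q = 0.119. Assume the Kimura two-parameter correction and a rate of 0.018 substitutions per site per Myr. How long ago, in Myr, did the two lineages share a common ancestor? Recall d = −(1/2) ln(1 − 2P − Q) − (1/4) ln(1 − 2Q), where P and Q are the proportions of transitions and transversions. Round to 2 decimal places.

Under the Kimura two-parameter model, d = −½ ln(1 − 2P − Q) − ¼ ln(1 − 2Q).
1 − 2P − Q = 0.465, giving −½ ln(0.465) = 0.382859.
1 − 2Q = 0.762, giving −¼ ln(0.762) = 0.067952.
d = 0.382859 + 0.067952 = 0.450811.
Under a molecular clock d = 2μt, so t = d/(2μ) = 0.450811 / (2 × 0.018) = 12.52 Myr.

12.52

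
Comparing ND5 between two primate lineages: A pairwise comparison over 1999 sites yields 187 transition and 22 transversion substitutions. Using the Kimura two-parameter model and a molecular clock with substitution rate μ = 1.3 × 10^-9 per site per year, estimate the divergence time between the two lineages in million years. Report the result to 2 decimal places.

P = 187/1999 ≈ 0.093547 and Q = 22/1999 ≈ 0.011006.
Under the Kimura two-parameter model, d = −½ ln(1 − 2P − Q) − ¼ ln(1 − 2Q).
1 − 2P − Q = 0.8019, giving −½ ln(0.8019) = 0.110386.
1 − 2Q = 0.977988, giving −¼ ln(0.977988) = 0.005564.
d = 0.110386 + 0.005564 = 0.115950.
Under a molecular clock d = 2μt, so t = d/(2μ) = 0.115950 / (2 × 1.3 × 10^-9) = 44.60 million years.

44.60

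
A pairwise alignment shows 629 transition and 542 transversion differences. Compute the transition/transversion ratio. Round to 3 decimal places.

R = 629/542 = 1.160516… ≈ 1.161 (to 3 d.p.).

1.161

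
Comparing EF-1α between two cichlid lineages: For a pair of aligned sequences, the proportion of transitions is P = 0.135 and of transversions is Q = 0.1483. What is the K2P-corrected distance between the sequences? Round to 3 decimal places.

0.359

Under the Kimura two-parameter model, d = −½ ln(1 − 2P − Q) − ¼ ln(1 − 2Q).
1 − 2P − Q = 0.5817, giving −½ ln(0.5817) = 0.270900.
1 − 2Q = 0.7034, giving −¼ ln(0.7034) = 0.087957.
d = 0.270900 + 0.087957 = 0.358857.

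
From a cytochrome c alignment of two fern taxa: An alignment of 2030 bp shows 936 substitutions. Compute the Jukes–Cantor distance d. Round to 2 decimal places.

p = 936/2030 ≈ 0.461084.
d = −(3/4) ln(1 − 4p/3) = −0.75 ln(1 − 0.614779) = −0.75 ln(0.385221)
  = −0.75 × (-0.953938) = 0.715454 substitutions/site.

0.72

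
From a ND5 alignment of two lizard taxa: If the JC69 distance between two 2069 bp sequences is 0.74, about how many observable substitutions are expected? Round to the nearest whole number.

973

Invert JC69: p = (3/4)(1 − e^(−4d/3)) = 0.75 × (1 − e^(-0.986667)) = 0.75 × (1 − 0.372817) = 0.470387.
Expected differing sites = pL ≈ 0.470387 × 2069 = 973.230703 ≈ 973.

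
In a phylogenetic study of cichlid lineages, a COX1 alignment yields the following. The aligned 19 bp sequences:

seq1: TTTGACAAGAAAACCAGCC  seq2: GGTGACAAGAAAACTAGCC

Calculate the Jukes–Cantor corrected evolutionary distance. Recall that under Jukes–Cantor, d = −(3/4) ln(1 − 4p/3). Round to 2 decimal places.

0.18

The sequences differ at 3 of 19 sites (1, 2, 15), so p = 3/19 ≈ 0.157895.
d = −(3/4) ln(1 − 4p/3) = −0.75 ln(1 − 0.210527) = −0.75 ln(0.789473)
  = −0.75 × (-0.236390) = 0.177293 substitutions/site.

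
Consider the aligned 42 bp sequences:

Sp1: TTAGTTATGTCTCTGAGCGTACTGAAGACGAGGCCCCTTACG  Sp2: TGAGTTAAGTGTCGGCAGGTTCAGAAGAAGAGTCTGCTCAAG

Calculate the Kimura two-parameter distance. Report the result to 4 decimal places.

Of 42 sites, 3 differences are transitions and 12 are transversions, so P = 3/42 ≈ 0.071429 and Q = 12/42 ≈ 0.285714.
Under the Kimura two-parameter model, d = −½ ln(1 − 2P − Q) − ¼ ln(1 − 2Q).
1 − 2P − Q = 0.571428, giving −½ ln(0.571428) = 0.279808.
1 − 2Q = 0.428572, giving −¼ ln(0.428572) = 0.211824.
d = 0.279808 + 0.211824 = 0.491632.

0.4916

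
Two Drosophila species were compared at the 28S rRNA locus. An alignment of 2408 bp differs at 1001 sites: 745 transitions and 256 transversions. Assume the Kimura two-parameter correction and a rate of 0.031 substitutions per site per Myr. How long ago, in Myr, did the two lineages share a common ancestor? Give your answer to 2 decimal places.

11.38

P = 745/2408 ≈ 0.309385 and Q = 256/2408 ≈ 0.106312.
Under the Kimura two-parameter model, d = −½ ln(1 − 2P − Q) − ¼ ln(1 − 2Q).
1 − 2P − Q = 0.274918, giving −½ ln(0.274918) = 0.645641.
1 − 2Q = 0.787376, giving −¼ ln(0.787376) = 0.059762.
d = 0.645641 + 0.059762 = 0.705403.
Under a molecular clock d = 2μt, so t = d/(2μ) = 0.705403 / (2 × 0.031) = 11.38 Myr.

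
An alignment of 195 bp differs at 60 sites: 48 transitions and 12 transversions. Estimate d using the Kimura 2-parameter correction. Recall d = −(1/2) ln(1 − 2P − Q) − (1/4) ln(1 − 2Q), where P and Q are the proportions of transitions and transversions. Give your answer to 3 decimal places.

0.436

P = 48/195 ≈ 0.246154 and Q = 12/195 ≈ 0.061538.
Under the Kimura two-parameter model, d = −½ ln(1 − 2P − Q) − ¼ ln(1 − 2Q).
1 − 2P − Q = 0.446154, giving −½ ln(0.446154) = 0.403546.
1 − 2Q = 0.876924, giving −¼ ln(0.876924) = 0.032834.
d = 0.403546 + 0.032834 = 0.436380.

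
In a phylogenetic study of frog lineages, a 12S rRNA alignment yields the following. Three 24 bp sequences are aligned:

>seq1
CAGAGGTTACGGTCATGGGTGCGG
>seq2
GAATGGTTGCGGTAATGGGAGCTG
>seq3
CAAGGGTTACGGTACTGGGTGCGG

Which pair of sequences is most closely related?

seq1–seq2: 7/24 differ, p = 0.292, d = 0.369.
seq1–seq3: 4/24 differ, p = 0.167, d = 0.188.
seq2–seq3: 6/24 differ, p = 0.250, d = 0.304.
The smallest distance is between seq1 and seq3.

seq1 and seq3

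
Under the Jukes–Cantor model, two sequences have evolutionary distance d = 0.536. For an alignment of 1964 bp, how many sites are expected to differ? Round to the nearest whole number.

Invert JC69: p = (3/4)(1 − e^(−4d/3)) = 0.75 × (1 − e^(-0.714667)) = 0.75 × (1 − 0.489355) = 0.382984.
Expected differing sites = pL ≈ 0.382984 × 1964 = 752.180576 ≈ 752.

752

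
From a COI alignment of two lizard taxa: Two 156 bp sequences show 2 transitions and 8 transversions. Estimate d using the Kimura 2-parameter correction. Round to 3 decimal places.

0.067

P = 2/156 ≈ 0.012821 and Q = 8/156 ≈ 0.051282.
Under the Kimura two-parameter model, d = −½ ln(1 − 2P − Q) − ¼ ln(1 − 2Q).
1 − 2P − Q = 0.923076, giving −½ ln(0.923076) = 0.040022.
1 − 2Q = 0.897436, giving −¼ ln(0.897436) = 0.027053.
d = 0.040022 + 0.027053 = 0.067075.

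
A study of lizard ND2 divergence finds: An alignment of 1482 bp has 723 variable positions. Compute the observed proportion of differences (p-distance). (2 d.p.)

0.49

p = 723/1482 = 0.487854… ≈ 0.49 (to 2 d.p.).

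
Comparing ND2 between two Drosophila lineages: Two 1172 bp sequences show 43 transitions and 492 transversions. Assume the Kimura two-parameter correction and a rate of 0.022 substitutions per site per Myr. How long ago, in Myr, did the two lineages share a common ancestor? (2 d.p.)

18.12

P = 43/1172 ≈ 0.036689 and Q = 492/1172 ≈ 0.419795.
Under the Kimura two-parameter model, d = −½ ln(1 − 2P − Q) − ¼ ln(1 − 2Q).
1 − 2P − Q = 0.506827, giving −½ ln(0.506827) = 0.339793.
1 − 2Q = 0.16041, giving −¼ ln(0.16041) = 0.457506.
d = 0.339793 + 0.457506 = 0.797299.
Under a molecular clock d = 2μt, so t = d/(2μ) = 0.797299 / (2 × 0.022) = 18.12 Myr.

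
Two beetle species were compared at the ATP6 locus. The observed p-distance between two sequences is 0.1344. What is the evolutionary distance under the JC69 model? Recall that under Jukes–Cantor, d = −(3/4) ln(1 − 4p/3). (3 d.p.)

0.148

d = −(3/4) ln(1 − 4p/3) = −0.75 ln(1 − 0.1792) = −0.75 ln(0.8208)
  = −0.75 × (-0.197476) = 0.148107 substitutions/site.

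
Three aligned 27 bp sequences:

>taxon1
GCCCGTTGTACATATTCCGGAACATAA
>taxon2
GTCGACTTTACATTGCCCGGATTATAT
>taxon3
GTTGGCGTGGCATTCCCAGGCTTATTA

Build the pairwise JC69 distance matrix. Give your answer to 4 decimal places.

taxon1–taxon2: 11/27 sites differ → p ≈ 0.407407, d = −0.75 ln(1 − 0.543209) = 0.587647 ≈ 0.5876.
taxon1–taxon3: 16/27 sites differ → p ≈ 0.592593, d = −0.75 ln(1 − 0.790124) = 1.170929 ≈ 1.1709.
taxon2–taxon3: 10/27 sites differ → p ≈ 0.37037, d = −0.75 ln(1 − 0.493827) = 0.510658 ≈ 0.5107.

d(taxon1,taxon2) = 0.5876, d(taxon1,taxon3) = 1.1709, d(taxon2,taxon3) = 0.5107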